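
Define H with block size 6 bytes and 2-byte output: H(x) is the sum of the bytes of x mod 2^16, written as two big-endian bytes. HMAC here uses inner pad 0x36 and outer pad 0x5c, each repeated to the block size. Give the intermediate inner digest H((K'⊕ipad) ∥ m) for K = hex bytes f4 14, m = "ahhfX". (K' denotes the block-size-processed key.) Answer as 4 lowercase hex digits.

03ab

Key hex bytes f4 14 is 2 bytes ≤ B = 6; zero-pad to 6 bytes: K' = f4 14 00 00 00 00.
K' ⊕ ipad = c2 22 36 36 36 36.
Inner input = c2 22 36 36 36 36 ∥ 61 68 68 66 58.
Inner hash: sum = 194+34+54+54+54+54+97+104+104+102+88 = 939 → 03 ab.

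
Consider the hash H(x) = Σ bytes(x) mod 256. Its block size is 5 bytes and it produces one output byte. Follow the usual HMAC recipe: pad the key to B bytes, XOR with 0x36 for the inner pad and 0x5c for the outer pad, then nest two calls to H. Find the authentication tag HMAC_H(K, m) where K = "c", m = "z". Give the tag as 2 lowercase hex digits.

Key "c" = 63 is 1 byte ≤ B = 5; zero-pad to 5 bytes: K' = 63 00 00 00 00.
K' ⊕ ipad = 55 36 36 36 36.  K' ⊕ opad = 3f 5c 5c 5c 5c.
Inner input = (K'⊕ipad) ∥ m = 55 36 36 36 36 ∥ 7a.
Inner hash: sum = 85+54+54+54+54+122 = 423; mod 256 = 167 → a7.
Outer input = (K'⊕opad) ∥ inner = 3f 5c 5c 5c 5c ∥ a7.
Outer hash (tag): sum = 63+92+92+92+92+167 = 598; mod 256 = 86 → 56.

56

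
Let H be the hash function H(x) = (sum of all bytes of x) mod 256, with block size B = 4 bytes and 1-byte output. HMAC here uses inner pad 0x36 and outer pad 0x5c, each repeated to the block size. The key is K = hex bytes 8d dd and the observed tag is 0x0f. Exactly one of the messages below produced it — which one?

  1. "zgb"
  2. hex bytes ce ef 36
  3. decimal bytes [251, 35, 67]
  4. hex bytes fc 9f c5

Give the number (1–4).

2

Key hex bytes 8d dd is 2 bytes ≤ B = 4; zero-pad to 4 bytes: K' = 8d dd 00 00.
K' ⊕ ipad = bb eb 36 36; K' ⊕ opad = d1 81 5c 5c.
m1: inner = H(bb eb 36 36 7a 67 62) = 55; tag = H(d1 81 5c 5c 55) = 5f
m2: inner = H(bb eb 36 36 ce ef 36) = 05; tag = H(d1 81 5c 5c 05) = 0f ← matches
m3: inner = H(bb eb 36 36 fb 23 43) = 73; tag = H(d1 81 5c 5c 73) = 7d
m4: inner = H(bb eb 36 36 fc 9f c5) = 72; tag = H(d1 81 5c 5c 72) = 7c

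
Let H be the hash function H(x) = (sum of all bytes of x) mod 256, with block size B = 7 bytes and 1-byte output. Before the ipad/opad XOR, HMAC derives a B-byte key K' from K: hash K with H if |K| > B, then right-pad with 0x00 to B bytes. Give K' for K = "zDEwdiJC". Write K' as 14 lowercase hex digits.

d4000000000000

|K| = 8 > B = 7, so first hash the key.
H(K): sum = 122+68+69+119+100+105+74+67 = 724; mod 256 = 212 → d4.
Zero-pad H(K) = d4 to 7 bytes: K' = d4 00 00 00 00 00 00.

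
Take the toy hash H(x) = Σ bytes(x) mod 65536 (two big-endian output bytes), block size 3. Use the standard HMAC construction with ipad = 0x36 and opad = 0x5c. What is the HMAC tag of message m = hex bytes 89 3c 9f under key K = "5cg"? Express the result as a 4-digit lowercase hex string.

Key "5cg" = 35 63 67 is exactly B = 3 bytes: K' = 35 63 67.
K' ⊕ ipad = 03 55 51.  K' ⊕ opad = 69 3f 3b.
Inner input = (K'⊕ipad) ∥ m = 03 55 51 ∥ 89 3c 9f.
Inner hash: sum = 3+85+81+137+60+159 = 525 → 02 0d.
Outer input = (K'⊕opad) ∥ inner = 69 3f 3b ∥ 02 0d.
Outer hash (tag): sum = 105+63+59+2+13 = 242 → 00 f2.

00f2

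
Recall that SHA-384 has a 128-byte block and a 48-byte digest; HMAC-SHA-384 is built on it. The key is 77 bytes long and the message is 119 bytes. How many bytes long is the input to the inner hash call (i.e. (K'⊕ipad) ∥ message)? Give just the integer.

Key is 77 ≤ 128 bytes, zero-padded: |K'| = 128.
Inner input = (K'⊕ipad) ∥ m → 128 + 119 = 247 bytes.

247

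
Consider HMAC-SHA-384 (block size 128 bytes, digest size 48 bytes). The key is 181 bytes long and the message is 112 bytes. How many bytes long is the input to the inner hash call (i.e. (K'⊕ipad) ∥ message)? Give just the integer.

240

Key is 181 > 128 bytes, so it is hashed to 48 bytes then zero-padded to 128: |K'| = 128.
Inner input = (K'⊕ipad) ∥ m → 128 + 112 = 240 bytes.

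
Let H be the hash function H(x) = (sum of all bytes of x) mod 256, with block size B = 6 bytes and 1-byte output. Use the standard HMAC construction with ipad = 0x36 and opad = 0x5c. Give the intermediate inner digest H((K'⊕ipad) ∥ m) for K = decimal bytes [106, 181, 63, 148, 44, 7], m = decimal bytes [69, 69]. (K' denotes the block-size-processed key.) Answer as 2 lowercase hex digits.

Key decimal bytes [106, 181, 63, 148, 44, 7] = 6a b5 3f 94 2c 07 is exactly B = 6 bytes: K' = 6a b5 3f 94 2c 07.
K' ⊕ ipad = 5c 83 09 a2 1a 31.
Inner input = 5c 83 09 a2 1a 31 ∥ 45 45.
Inner hash: sum = 92+131+9+162+26+49+69+69 = 607; mod 256 = 95 → 5f.

5f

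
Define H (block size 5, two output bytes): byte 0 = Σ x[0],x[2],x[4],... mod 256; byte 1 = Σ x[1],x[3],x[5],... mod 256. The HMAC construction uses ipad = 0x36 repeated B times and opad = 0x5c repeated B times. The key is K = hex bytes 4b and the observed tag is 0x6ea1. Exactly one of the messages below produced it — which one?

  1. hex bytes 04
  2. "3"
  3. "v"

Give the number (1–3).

2

Key hex bytes 4b is 1 byte ≤ B = 5; zero-pad to 5 bytes: K' = 4b 00 00 00 00.
K' ⊕ ipad = 7d 36 36 36 36; K' ⊕ opad = 17 5c 5c 5c 5c.
m1: inner = H(7d 36 36 36 36 04) = e9 70; tag = H(17 5c 5c 5c 5c e9 70) = 3fa1
m2: inner = H(7d 36 36 36 36 33) = e9 9f; tag = H(17 5c 5c 5c 5c e9 9f) = 6ea1 ← matches
m3: inner = H(7d 36 36 36 36 76) = e9 e2; tag = H(17 5c 5c 5c 5c e9 e2) = b1a1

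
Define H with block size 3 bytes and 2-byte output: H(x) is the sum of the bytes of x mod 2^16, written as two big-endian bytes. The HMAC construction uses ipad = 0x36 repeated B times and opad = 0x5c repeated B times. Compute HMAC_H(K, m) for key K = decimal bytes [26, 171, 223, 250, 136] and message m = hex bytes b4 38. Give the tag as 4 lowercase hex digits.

Key decimal bytes [26, 171, 223, 250, 136] = 1a ab df fa 88 is 5 bytes > B = 3, so hash it first: H(key) = 03 26, then zero-pad to 3 bytes: K' = 03 26 00.
K' ⊕ ipad = 35 10 36.  K' ⊕ opad = 5f 7a 5c.
Inner input = (K'⊕ipad) ∥ m = 35 10 36 ∥ b4 38.
Inner hash: sum = 53+16+54+180+56 = 359 → 01 67.
Outer input = (K'⊕opad) ∥ inner = 5f 7a 5c ∥ 01 67.
Outer hash (tag): sum = 95+122+92+1+103 = 413 → 01 9d.

019d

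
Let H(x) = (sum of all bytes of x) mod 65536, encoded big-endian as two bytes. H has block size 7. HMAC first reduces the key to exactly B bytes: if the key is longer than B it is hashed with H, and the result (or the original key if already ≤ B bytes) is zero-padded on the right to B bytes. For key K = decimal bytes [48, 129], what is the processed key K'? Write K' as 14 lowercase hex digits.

30810000000000

Key decimal bytes [48, 129] = 30 81 is 2 bytes ≤ B = 7; zero-pad to 7 bytes: K' = 30 81 00 00 00 00 00.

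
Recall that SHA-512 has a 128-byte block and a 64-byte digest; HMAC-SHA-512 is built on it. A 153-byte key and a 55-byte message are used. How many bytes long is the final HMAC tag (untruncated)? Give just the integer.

The tag is one SHA-512 digest: 64 bytes.

64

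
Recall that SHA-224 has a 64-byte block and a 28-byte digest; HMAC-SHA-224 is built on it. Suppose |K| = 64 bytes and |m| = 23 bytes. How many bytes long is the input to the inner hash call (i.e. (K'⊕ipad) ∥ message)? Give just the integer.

Key is 64 ≤ 64 bytes, zero-padded: |K'| = 64.
Inner input = (K'⊕ipad) ∥ m → 64 + 23 = 87 bytes.

87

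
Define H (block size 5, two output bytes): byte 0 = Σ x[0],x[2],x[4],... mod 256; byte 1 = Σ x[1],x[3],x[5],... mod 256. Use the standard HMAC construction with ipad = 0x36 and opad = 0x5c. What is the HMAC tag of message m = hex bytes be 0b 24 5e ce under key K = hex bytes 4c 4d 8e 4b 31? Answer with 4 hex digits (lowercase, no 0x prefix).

f7ca

Key hex bytes 4c 4d 8e 4b 31 is exactly B = 5 bytes: K' = 4c 4d 8e 4b 31.
K' ⊕ ipad = 7a 7b b8 7d 07.  K' ⊕ opad = 10 11 d2 17 6d.
Inner input = (K'⊕ipad) ∥ m = 7a 7b b8 7d 07 ∥ be 0b 24 5e ce.
Inner hash: even-index sum = 418 mod 256 = 162; odd-index sum = 680 mod 256 = 168 → a2 a8.
Outer input = (K'⊕opad) ∥ inner = 10 11 d2 17 6d ∥ a2 a8.
Outer hash (tag): even-index sum = 503 mod 256 = 247; odd-index sum = 202 mod 256 = 202 → f7 ca.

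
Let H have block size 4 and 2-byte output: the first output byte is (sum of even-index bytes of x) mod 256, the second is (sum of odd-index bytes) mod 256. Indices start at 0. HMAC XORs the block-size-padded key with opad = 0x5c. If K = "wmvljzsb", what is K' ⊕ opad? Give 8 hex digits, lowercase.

Key "wmvljzsb" = 77 6d 76 6c 6a 7a 73 62 is 8 bytes > B = 4, so hash it first: H(key) = ca b5, then zero-pad to 4 bytes: K' = ca b5 00 00.
XOR each byte with 0x5c: ca⊕5c=96, b5⊕5c=e9, 00⊕5c=5c, 00⊕5c=5c.

96e95c5c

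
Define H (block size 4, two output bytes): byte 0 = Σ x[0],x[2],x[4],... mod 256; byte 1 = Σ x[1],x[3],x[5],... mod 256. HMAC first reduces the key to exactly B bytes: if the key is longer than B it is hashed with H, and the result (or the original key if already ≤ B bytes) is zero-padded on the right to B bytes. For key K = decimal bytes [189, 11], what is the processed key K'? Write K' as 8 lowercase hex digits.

bd0b0000

Key decimal bytes [189, 11] = bd 0b is 2 bytes ≤ B = 4; zero-pad to 4 bytes: K' = bd 0b 00 00.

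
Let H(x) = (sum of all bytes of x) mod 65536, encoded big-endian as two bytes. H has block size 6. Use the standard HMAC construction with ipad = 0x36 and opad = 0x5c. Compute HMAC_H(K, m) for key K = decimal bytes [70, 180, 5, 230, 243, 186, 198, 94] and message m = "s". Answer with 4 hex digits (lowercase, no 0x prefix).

03b0

Key decimal bytes [70, 180, 5, 230, 243, 186, 198, 94] = 46 b4 05 e6 f3 ba c6 5e is 8 bytes > B = 6, so hash it first: H(key) = 04 b6, then zero-pad to 6 bytes: K' = 04 b6 00 00 00 00.
K' ⊕ ipad = 32 80 36 36 36 36.  K' ⊕ opad = 58 ea 5c 5c 5c 5c.
Inner input = (K'⊕ipad) ∥ m = 32 80 36 36 36 36 ∥ 73.
Inner hash: sum = 50+128+54+54+54+54+115 = 509 → 01 fd.
Outer input = (K'⊕opad) ∥ inner = 58 ea 5c 5c 5c 5c ∥ 01 fd.
Outer hash (tag): sum = 88+234+92+92+92+92+1+253 = 944 → 03 b0.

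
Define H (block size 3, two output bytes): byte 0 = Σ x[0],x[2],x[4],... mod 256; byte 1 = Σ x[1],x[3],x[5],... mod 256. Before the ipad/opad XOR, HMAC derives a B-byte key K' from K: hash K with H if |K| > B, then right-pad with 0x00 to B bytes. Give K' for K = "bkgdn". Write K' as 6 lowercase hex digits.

|K| = 5 > B = 3, so first hash the key.
H(K): even-index sum = 311 mod 256 = 55; odd-index sum = 207 mod 256 = 207 → 37 cf.
Zero-pad H(K) = 37 cf to 3 bytes: K' = 37 cf 00.

37cf00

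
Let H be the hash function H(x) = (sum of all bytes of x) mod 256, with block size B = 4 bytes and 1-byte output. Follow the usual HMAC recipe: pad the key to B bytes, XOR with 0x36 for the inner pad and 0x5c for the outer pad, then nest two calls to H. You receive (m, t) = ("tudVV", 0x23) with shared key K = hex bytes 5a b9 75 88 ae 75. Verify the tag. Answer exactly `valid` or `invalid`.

valid

Key hex bytes 5a b9 75 88 ae 75 is 6 bytes > B = 4, so hash it first: H(key) = 33, then zero-pad to 4 bytes: K' = 33 00 00 00.
K' ⊕ ipad = 05 36 36 36; K' ⊕ opad = 6f 5c 5c 5c.
Inner hash: sum = 5+54+54+54+116+117+100+86+86 = 672; mod 256 = 160 → a0.
Outer hash (recomputed tag): sum = 111+92+92+92+160 = 547; mod 256 = 35 → 23.
Recomputed tag = 23; claimed = 23 → match.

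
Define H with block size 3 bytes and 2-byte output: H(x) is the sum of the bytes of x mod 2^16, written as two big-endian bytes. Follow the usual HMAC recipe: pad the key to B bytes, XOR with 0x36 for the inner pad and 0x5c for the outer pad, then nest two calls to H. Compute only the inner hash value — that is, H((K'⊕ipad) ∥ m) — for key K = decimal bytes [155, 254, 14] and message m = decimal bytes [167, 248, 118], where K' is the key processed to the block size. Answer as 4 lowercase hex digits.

Key decimal bytes [155, 254, 14] = 9b fe 0e is exactly B = 3 bytes: K' = 9b fe 0e.
K' ⊕ ipad = ad c8 38.
Inner input = ad c8 38 ∥ a7 f8 76.
Inner hash: sum = 173+200+56+167+248+118 = 962 → 03 c2.

03c2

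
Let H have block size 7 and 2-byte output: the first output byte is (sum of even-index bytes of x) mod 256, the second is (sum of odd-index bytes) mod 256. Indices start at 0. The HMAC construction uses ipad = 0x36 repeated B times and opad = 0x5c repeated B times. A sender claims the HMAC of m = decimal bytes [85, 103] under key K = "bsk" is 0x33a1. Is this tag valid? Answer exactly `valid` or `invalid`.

invalid

Key "bsk" = 62 73 6b is 3 bytes ≤ B = 7; zero-pad to 7 bytes: K' = 62 73 6b 00 00 00 00.
K' ⊕ ipad = 54 45 5d 36 36 36 36; K' ⊕ opad = 3e 2f 37 5c 5c 5c 5c.
Inner hash: even-index sum = 388 mod 256 = 132; odd-index sum = 262 mod 256 = 6 → 84 06.
Outer hash (recomputed tag): even-index sum = 307 mod 256 = 51; odd-index sum = 363 mod 256 = 107 → 33 6b.
Recomputed tag = 336b; claimed = 33a1 → mismatch.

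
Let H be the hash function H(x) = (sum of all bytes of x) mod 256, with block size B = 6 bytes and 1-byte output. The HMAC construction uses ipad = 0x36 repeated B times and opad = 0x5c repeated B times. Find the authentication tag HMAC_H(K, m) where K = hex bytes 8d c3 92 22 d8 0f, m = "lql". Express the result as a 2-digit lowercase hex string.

6b

Key hex bytes 8d c3 92 22 d8 0f is exactly B = 6 bytes: K' = 8d c3 92 22 d8 0f.
K' ⊕ ipad = bb f5 a4 14 ee 39.  K' ⊕ opad = d1 9f ce 7e 84 53.
Inner input = (K'⊕ipad) ∥ m = bb f5 a4 14 ee 39 ∥ 6c 71 6c.
Inner hash: sum = 187+245+164+20+238+57+108+113+108 = 1240; mod 256 = 216 → d8.
Outer input = (K'⊕opad) ∥ inner = d1 9f ce 7e 84 53 ∥ d8.
Outer hash (tag): sum = 209+159+206+126+132+83+216 = 1131; mod 256 = 107 → 6b.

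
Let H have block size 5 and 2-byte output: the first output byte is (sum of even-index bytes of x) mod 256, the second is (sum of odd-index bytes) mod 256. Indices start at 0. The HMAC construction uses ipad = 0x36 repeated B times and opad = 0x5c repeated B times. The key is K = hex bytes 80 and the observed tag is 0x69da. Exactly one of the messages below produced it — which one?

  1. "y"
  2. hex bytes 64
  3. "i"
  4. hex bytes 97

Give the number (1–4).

Key hex bytes 80 is 1 byte ≤ B = 5; zero-pad to 5 bytes: K' = 80 00 00 00 00.
K' ⊕ ipad = b6 36 36 36 36; K' ⊕ opad = dc 5c 5c 5c 5c.
m1: inner = H(b6 36 36 36 36 79) = 22 e5; tag = H(dc 5c 5c 5c 5c 22 e5) = 79da
m2: inner = H(b6 36 36 36 36 64) = 22 d0; tag = H(dc 5c 5c 5c 5c 22 d0) = 64da
m3: inner = H(b6 36 36 36 36 69) = 22 d5; tag = H(dc 5c 5c 5c 5c 22 d5) = 69da ← matches
m4: inner = H(b6 36 36 36 36 97) = 22 03; tag = H(dc 5c 5c 5c 5c 22 03) = 97da

3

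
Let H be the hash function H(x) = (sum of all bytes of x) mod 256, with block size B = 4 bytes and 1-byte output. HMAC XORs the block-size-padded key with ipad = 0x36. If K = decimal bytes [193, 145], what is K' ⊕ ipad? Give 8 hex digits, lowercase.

f7a73636

Key decimal bytes [193, 145] = c1 91 is 2 bytes ≤ B = 4; zero-pad to 4 bytes: K' = c1 91 00 00.
XOR each byte with 0x36: c1⊕36=f7, 91⊕36=a7, 00⊕36=36, 00⊕36=36.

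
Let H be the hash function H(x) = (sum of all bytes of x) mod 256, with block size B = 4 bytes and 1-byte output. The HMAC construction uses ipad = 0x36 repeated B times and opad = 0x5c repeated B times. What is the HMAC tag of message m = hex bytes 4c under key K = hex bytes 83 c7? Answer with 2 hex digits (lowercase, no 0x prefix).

Key hex bytes 83 c7 is 2 bytes ≤ B = 4; zero-pad to 4 bytes: K' = 83 c7 00 00.
K' ⊕ ipad = b5 f1 36 36.  K' ⊕ opad = df 9b 5c 5c.
Inner input = (K'⊕ipad) ∥ m = b5 f1 36 36 ∥ 4c.
Inner hash: sum = 181+241+54+54+76 = 606; mod 256 = 94 → 5e.
Outer input = (K'⊕opad) ∥ inner = df 9b 5c 5c ∥ 5e.
Outer hash (tag): sum = 223+155+92+92+94 = 656; mod 256 = 144 → 90.

90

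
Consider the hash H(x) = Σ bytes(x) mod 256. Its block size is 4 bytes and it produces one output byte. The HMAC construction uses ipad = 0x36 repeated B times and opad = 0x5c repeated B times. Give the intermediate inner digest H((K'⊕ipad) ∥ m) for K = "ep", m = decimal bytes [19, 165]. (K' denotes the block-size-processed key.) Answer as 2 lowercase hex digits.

Key "ep" = 65 70 is 2 bytes ≤ B = 4; zero-pad to 4 bytes: K' = 65 70 00 00.
K' ⊕ ipad = 53 46 36 36.
Inner input = 53 46 36 36 ∥ 13 a5.
Inner hash: sum = 83+70+54+54+19+165 = 445; mod 256 = 189 → bd.

bd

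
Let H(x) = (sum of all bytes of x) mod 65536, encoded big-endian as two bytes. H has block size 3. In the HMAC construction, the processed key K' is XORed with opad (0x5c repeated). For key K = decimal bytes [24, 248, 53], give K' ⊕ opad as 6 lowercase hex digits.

Key decimal bytes [24, 248, 53] = 18 f8 35 is exactly B = 3 bytes: K' = 18 f8 35.
XOR each byte with 0x5c: 18⊕5c=44, f8⊕5c=a4, 35⊕5c=69.

44a469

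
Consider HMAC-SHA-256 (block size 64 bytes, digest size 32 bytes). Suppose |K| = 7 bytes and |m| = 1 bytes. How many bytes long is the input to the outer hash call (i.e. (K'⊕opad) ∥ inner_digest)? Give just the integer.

96

Key is 7 ≤ 64 bytes, zero-padded: |K'| = 64.
Outer input = (K'⊕opad) ∥ H(inner) → 64 + 32 = 96 bytes.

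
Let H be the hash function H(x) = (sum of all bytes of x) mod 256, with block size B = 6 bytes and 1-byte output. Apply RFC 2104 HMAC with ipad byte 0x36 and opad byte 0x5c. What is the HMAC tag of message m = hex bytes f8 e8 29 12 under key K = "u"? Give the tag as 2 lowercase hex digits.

61

Key "u" = 75 is 1 byte ≤ B = 6; zero-pad to 6 bytes: K' = 75 00 00 00 00 00.
K' ⊕ ipad = 43 36 36 36 36 36.  K' ⊕ opad = 29 5c 5c 5c 5c 5c.
Inner input = (K'⊕ipad) ∥ m = 43 36 36 36 36 36 ∥ f8 e8 29 12.
Inner hash: sum = 67+54+54+54+54+54+248+232+41+18 = 876; mod 256 = 108 → 6c.
Outer input = (K'⊕opad) ∥ inner = 29 5c 5c 5c 5c 5c ∥ 6c.
Outer hash (tag): sum = 41+92+92+92+92+92+108 = 609; mod 256 = 97 → 61.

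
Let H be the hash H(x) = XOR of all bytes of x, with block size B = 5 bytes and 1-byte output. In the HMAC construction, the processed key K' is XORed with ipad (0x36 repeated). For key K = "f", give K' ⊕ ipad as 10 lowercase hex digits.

5036363636

Key "f" = 66 is 1 byte ≤ B = 5; zero-pad to 5 bytes: K' = 66 00 00 00 00.
XOR each byte with 0x36: 66⊕36=50, 00⊕36=36, 00⊕36=36, 00⊕36=36, 00⊕36=36.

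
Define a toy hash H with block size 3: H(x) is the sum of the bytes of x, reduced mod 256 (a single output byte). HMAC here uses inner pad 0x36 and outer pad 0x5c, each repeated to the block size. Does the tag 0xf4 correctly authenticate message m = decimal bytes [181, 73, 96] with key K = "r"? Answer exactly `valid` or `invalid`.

valid

Key "r" = 72 is 1 byte ≤ B = 3; zero-pad to 3 bytes: K' = 72 00 00.
K' ⊕ ipad = 44 36 36; K' ⊕ opad = 2e 5c 5c.
Inner hash: sum = 68+54+54+181+73+96 = 526; mod 256 = 14 → 0e.
Outer hash (recomputed tag): sum = 46+92+92+14 = 244 → f4.
Recomputed tag = f4; claimed = f4 → match.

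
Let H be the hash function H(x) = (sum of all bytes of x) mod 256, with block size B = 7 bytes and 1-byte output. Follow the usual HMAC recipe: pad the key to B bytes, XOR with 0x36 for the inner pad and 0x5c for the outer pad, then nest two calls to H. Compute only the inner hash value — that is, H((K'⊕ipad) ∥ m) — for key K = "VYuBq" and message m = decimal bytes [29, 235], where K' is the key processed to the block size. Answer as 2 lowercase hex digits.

41

Key "VYuBq" = 56 59 75 42 71 is 5 bytes ≤ B = 7; zero-pad to 7 bytes: K' = 56 59 75 42 71 00 00.
K' ⊕ ipad = 60 6f 43 74 47 36 36.
Inner input = 60 6f 43 74 47 36 36 ∥ 1d eb.
Inner hash: sum = 96+111+67+116+71+54+54+29+235 = 833; mod 256 = 65 → 41.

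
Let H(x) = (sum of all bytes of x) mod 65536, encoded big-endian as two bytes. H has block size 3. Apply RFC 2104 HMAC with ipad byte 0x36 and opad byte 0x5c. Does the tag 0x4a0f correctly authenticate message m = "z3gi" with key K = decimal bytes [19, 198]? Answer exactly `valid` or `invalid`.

Key decimal bytes [19, 198] = 13 c6 is 2 bytes ≤ B = 3; zero-pad to 3 bytes: K' = 13 c6 00.
K' ⊕ ipad = 25 f0 36; K' ⊕ opad = 4f 9a 5c.
Inner hash: sum = 37+240+54+122+51+103+105 = 712 → 02 c8.
Outer hash (recomputed tag): sum = 79+154+92+2+200 = 527 → 02 0f.
Recomputed tag = 020f; claimed = 4a0f → mismatch.

invalid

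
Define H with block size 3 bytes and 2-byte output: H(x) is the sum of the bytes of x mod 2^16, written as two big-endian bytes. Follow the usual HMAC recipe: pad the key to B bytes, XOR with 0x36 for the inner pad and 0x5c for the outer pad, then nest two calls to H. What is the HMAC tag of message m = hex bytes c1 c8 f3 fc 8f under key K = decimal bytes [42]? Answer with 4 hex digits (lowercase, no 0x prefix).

01c1

Key decimal bytes [42] = 2a is 1 byte ≤ B = 3; zero-pad to 3 bytes: K' = 2a 00 00.
K' ⊕ ipad = 1c 36 36.  K' ⊕ opad = 76 5c 5c.
Inner input = (K'⊕ipad) ∥ m = 1c 36 36 ∥ c1 c8 f3 fc 8f.
Inner hash: sum = 28+54+54+193+200+243+252+143 = 1167 → 04 8f.
Outer input = (K'⊕opad) ∥ inner = 76 5c 5c ∥ 04 8f.
Outer hash (tag): sum = 118+92+92+4+143 = 449 → 01 c1.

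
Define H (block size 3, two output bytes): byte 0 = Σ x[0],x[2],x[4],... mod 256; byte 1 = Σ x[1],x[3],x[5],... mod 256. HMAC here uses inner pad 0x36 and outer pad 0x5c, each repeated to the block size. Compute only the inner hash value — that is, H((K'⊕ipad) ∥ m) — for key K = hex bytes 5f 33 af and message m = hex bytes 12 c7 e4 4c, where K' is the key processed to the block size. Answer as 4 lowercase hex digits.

15fb

Key hex bytes 5f 33 af is exactly B = 3 bytes: K' = 5f 33 af.
K' ⊕ ipad = 69 05 99.
Inner input = 69 05 99 ∥ 12 c7 e4 4c.
Inner hash: even-index sum = 533 mod 256 = 21; odd-index sum = 251 mod 256 = 251 → 15 fb.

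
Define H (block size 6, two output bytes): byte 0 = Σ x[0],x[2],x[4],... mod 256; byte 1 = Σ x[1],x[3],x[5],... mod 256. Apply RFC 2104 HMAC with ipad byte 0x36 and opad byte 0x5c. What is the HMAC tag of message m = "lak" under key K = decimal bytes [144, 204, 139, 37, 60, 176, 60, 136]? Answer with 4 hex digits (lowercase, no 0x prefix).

Key decimal bytes [144, 204, 139, 37, 60, 176, 60, 136] = 90 cc 8b 25 3c b0 3c 88 is 8 bytes > B = 6, so hash it first: H(key) = 93 29, then zero-pad to 6 bytes: K' = 93 29 00 00 00 00.
K' ⊕ ipad = a5 1f 36 36 36 36.  K' ⊕ opad = cf 75 5c 5c 5c 5c.
Inner input = (K'⊕ipad) ∥ m = a5 1f 36 36 36 36 ∥ 6c 61 6b.
Inner hash: even-index sum = 488 mod 256 = 232; odd-index sum = 236 mod 256 = 236 → e8 ec.
Outer input = (K'⊕opad) ∥ inner = cf 75 5c 5c 5c 5c ∥ e8 ec.
Outer hash (tag): even-index sum = 623 mod 256 = 111; odd-index sum = 537 mod 256 = 25 → 6f 19.

6f19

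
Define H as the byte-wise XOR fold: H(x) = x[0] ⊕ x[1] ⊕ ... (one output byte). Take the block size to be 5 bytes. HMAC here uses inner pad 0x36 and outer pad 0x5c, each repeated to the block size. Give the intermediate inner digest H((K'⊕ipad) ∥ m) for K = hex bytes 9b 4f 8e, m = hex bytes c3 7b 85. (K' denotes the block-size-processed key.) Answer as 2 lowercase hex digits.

51

Key hex bytes 9b 4f 8e is 3 bytes ≤ B = 5; zero-pad to 5 bytes: K' = 9b 4f 8e 00 00.
K' ⊕ ipad = ad 79 b8 36 36.
Inner input = ad 79 b8 36 36 ∥ c3 7b 85.
Inner hash: XOR ad⊕79⊕b8⊕36⊕36⊕c3⊕7b⊕85 = 51.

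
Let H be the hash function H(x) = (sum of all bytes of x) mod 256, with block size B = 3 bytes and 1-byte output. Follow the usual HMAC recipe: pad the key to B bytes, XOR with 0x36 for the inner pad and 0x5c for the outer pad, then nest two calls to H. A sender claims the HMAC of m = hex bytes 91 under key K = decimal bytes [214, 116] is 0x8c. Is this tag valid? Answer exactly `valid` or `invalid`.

invalid

Key decimal bytes [214, 116] = d6 74 is 2 bytes ≤ B = 3; zero-pad to 3 bytes: K' = d6 74 00.
K' ⊕ ipad = e0 42 36; K' ⊕ opad = 8a 28 5c.
Inner hash: sum = 224+66+54+145 = 489; mod 256 = 233 → e9.
Outer hash (recomputed tag): sum = 138+40+92+233 = 503; mod 256 = 247 → f7.
Recomputed tag = f7; claimed = 8c → mismatch.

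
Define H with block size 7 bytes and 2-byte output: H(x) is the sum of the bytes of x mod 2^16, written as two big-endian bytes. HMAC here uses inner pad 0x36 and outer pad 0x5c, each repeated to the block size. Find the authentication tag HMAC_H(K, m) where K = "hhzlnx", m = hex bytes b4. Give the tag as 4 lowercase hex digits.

0264

Key "hhzlnx" = 68 68 7a 6c 6e 78 is 6 bytes ≤ B = 7; zero-pad to 7 bytes: K' = 68 68 7a 6c 6e 78 00.
K' ⊕ ipad = 5e 5e 4c 5a 58 4e 36.  K' ⊕ opad = 34 34 26 30 32 24 5c.
Inner input = (K'⊕ipad) ∥ m = 5e 5e 4c 5a 58 4e 36 ∥ b4.
Inner hash: sum = 94+94+76+90+88+78+54+180 = 754 → 02 f2.
Outer input = (K'⊕opad) ∥ inner = 34 34 26 30 32 24 5c ∥ 02 f2.
Outer hash (tag): sum = 52+52+38+48+50+36+92+2+242 = 612 → 02 64.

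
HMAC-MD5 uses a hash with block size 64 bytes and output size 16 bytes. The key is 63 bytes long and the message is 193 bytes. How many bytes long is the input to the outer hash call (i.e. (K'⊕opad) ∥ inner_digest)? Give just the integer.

80

Key is 63 ≤ 64 bytes, zero-padded: |K'| = 64.
Outer input = (K'⊕opad) ∥ H(inner) → 64 + 16 = 80 bytes.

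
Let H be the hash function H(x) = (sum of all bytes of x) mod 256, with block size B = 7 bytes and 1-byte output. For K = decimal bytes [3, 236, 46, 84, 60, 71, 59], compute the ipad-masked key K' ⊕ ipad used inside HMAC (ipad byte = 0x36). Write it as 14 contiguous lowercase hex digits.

35da18620a710d

Key decimal bytes [3, 236, 46, 84, 60, 71, 59] = 03 ec 2e 54 3c 47 3b is exactly B = 7 bytes: K' = 03 ec 2e 54 3c 47 3b.
XOR each byte with 0x36: 03⊕36=35, ec⊕36=da, 2e⊕36=18, 54⊕36=62, 3c⊕36=0a, 47⊕36=71, 3b⊕36=0d.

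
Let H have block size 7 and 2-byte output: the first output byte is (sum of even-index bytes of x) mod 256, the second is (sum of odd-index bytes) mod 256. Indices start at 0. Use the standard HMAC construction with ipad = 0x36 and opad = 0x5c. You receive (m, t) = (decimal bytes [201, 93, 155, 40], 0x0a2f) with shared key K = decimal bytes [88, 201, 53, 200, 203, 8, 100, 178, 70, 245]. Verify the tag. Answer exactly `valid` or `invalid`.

invalid

Key decimal bytes [88, 201, 53, 200, 203, 8, 100, 178, 70, 245] = 58 c9 35 c8 cb 08 64 b2 46 f5 is 10 bytes > B = 7, so hash it first: H(key) = 02 40, then zero-pad to 7 bytes: K' = 02 40 00 00 00 00 00.
K' ⊕ ipad = 34 76 36 36 36 36 36; K' ⊕ opad = 5e 1c 5c 5c 5c 5c 5c.
Inner hash: even-index sum = 347 mod 256 = 91; odd-index sum = 582 mod 256 = 70 → 5b 46.
Outer hash (recomputed tag): even-index sum = 440 mod 256 = 184; odd-index sum = 303 mod 256 = 47 → b8 2f.
Recomputed tag = b82f; claimed = 0a2f → mismatch.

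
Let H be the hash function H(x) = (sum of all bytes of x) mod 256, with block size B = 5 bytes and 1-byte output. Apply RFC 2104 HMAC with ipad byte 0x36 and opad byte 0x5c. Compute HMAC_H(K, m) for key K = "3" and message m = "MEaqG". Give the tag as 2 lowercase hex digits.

67

Key "3" = 33 is 1 byte ≤ B = 5; zero-pad to 5 bytes: K' = 33 00 00 00 00.
K' ⊕ ipad = 05 36 36 36 36.  K' ⊕ opad = 6f 5c 5c 5c 5c.
Inner input = (K'⊕ipad) ∥ m = 05 36 36 36 36 ∥ 4d 45 61 71 47.
Inner hash: sum = 5+54+54+54+54+77+69+97+113+71 = 648; mod 256 = 136 → 88.
Outer input = (K'⊕opad) ∥ inner = 6f 5c 5c 5c 5c ∥ 88.
Outer hash (tag): sum = 111+92+92+92+92+136 = 615; mod 256 = 103 → 67.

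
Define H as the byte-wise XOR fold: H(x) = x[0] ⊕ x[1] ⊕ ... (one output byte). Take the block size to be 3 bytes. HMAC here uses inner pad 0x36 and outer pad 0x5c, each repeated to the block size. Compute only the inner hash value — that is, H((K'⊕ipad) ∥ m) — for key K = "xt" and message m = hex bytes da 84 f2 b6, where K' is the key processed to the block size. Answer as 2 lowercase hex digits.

20

Key "xt" = 78 74 is 2 bytes ≤ B = 3; zero-pad to 3 bytes: K' = 78 74 00.
K' ⊕ ipad = 4e 42 36.
Inner input = 4e 42 36 ∥ da 84 f2 b6.
Inner hash: XOR 4e⊕42⊕36⊕da⊕84⊕f2⊕b6 = 20.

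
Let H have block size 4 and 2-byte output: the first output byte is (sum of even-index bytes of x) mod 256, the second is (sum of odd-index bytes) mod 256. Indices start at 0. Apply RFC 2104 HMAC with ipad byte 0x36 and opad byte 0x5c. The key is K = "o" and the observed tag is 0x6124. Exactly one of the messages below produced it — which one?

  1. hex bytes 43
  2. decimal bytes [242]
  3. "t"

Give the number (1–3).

Key "o" = 6f is 1 byte ≤ B = 4; zero-pad to 4 bytes: K' = 6f 00 00 00.
K' ⊕ ipad = 59 36 36 36; K' ⊕ opad = 33 5c 5c 5c.
m1: inner = H(59 36 36 36 43) = d2 6c; tag = H(33 5c 5c 5c d2 6c) = 6124 ← matches
m2: inner = H(59 36 36 36 f2) = 81 6c; tag = H(33 5c 5c 5c 81 6c) = 1024
m3: inner = H(59 36 36 36 74) = 03 6c; tag = H(33 5c 5c 5c 03 6c) = 9224

1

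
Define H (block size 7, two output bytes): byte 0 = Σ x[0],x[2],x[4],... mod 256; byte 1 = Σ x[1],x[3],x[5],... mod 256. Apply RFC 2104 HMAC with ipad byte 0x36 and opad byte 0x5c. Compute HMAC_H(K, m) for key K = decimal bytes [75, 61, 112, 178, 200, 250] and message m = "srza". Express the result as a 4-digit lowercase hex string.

Key decimal bytes [75, 61, 112, 178, 200, 250] = 4b 3d 70 b2 c8 fa is 6 bytes ≤ B = 7; zero-pad to 7 bytes: K' = 4b 3d 70 b2 c8 fa 00.
K' ⊕ ipad = 7d 0b 46 84 fe cc 36.  K' ⊕ opad = 17 61 2c ee 94 a6 5c.
Inner input = (K'⊕ipad) ∥ m = 7d 0b 46 84 fe cc 36 ∥ 73 72 7a 61.
Inner hash: even-index sum = 714 mod 256 = 202; odd-index sum = 584 mod 256 = 72 → ca 48.
Outer input = (K'⊕opad) ∥ inner = 17 61 2c ee 94 a6 5c ∥ ca 48.
Outer hash (tag): even-index sum = 379 mod 256 = 123; odd-index sum = 703 mod 256 = 191 → 7b bf.

7bbf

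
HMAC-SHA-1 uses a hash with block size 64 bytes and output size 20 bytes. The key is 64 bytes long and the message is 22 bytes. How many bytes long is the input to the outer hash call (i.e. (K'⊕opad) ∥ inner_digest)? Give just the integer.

Key is 64 ≤ 64 bytes, zero-padded: |K'| = 64.
Outer input = (K'⊕opad) ∥ H(inner) → 64 + 20 = 84 bytes.

84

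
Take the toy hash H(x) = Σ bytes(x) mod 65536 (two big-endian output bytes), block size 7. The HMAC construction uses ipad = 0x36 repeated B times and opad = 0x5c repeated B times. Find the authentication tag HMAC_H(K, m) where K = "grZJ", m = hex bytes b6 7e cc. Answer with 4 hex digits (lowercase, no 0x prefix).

01bc

Key "grZJ" = 67 72 5a 4a is 4 bytes ≤ B = 7; zero-pad to 7 bytes: K' = 67 72 5a 4a 00 00 00.
K' ⊕ ipad = 51 44 6c 7c 36 36 36.  K' ⊕ opad = 3b 2e 06 16 5c 5c 5c.
Inner input = (K'⊕ipad) ∥ m = 51 44 6c 7c 36 36 36 ∥ b6 7e cc.
Inner hash: sum = 81+68+108+124+54+54+54+182+126+204 = 1055 → 04 1f.
Outer input = (K'⊕opad) ∥ inner = 3b 2e 06 16 5c 5c 5c ∥ 04 1f.
Outer hash (tag): sum = 59+46+6+22+92+92+92+4+31 = 444 → 01 bc.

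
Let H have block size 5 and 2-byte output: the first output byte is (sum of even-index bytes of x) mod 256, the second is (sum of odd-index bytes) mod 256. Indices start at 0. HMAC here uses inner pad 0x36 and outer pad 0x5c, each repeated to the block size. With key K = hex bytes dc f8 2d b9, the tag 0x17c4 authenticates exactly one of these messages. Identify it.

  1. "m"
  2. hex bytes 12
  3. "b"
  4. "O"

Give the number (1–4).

1

Key hex bytes dc f8 2d b9 is 4 bytes ≤ B = 5; zero-pad to 5 bytes: K' = dc f8 2d b9 00.
K' ⊕ ipad = ea ce 1b 8f 36; K' ⊕ opad = 80 a4 71 e5 5c.
m1: inner = H(ea ce 1b 8f 36 6d) = 3b ca; tag = H(80 a4 71 e5 5c 3b ca) = 17c4 ← matches
m2: inner = H(ea ce 1b 8f 36 12) = 3b 6f; tag = H(80 a4 71 e5 5c 3b 6f) = bcc4
m3: inner = H(ea ce 1b 8f 36 62) = 3b bf; tag = H(80 a4 71 e5 5c 3b bf) = 0cc4
m4: inner = H(ea ce 1b 8f 36 4f) = 3b ac; tag = H(80 a4 71 e5 5c 3b ac) = f9c4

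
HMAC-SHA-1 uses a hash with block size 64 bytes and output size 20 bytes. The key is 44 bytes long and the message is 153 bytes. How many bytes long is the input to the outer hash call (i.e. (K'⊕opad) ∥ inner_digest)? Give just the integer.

Key is 44 ≤ 64 bytes, zero-padded: |K'| = 64.
Outer input = (K'⊕opad) ∥ H(inner) → 64 + 20 = 84 bytes.

84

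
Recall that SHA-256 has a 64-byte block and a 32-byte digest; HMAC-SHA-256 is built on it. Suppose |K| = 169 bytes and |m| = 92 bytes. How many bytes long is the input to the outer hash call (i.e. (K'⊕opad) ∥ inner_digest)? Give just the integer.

96

Key is 169 > 64 bytes, so it is hashed to 32 bytes then zero-padded to 64: |K'| = 64.
Outer input = (K'⊕opad) ∥ H(inner) → 64 + 32 = 96 bytes.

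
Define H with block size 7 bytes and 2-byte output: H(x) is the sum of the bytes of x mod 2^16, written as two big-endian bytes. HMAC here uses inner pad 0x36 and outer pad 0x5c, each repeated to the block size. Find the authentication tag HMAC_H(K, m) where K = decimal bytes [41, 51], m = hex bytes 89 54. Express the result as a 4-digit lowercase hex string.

02c1

Key decimal bytes [41, 51] = 29 33 is 2 bytes ≤ B = 7; zero-pad to 7 bytes: K' = 29 33 00 00 00 00 00.
K' ⊕ ipad = 1f 05 36 36 36 36 36.  K' ⊕ opad = 75 6f 5c 5c 5c 5c 5c.
Inner input = (K'⊕ipad) ∥ m = 1f 05 36 36 36 36 36 ∥ 89 54.
Inner hash: sum = 31+5+54+54+54+54+54+137+84 = 527 → 02 0f.
Outer input = (K'⊕opad) ∥ inner = 75 6f 5c 5c 5c 5c 5c ∥ 02 0f.
Outer hash (tag): sum = 117+111+92+92+92+92+92+2+15 = 705 → 02 c1.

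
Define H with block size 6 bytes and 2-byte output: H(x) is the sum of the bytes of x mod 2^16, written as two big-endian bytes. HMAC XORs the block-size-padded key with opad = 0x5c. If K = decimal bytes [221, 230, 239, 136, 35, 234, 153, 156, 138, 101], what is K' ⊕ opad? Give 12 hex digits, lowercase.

Key decimal bytes [221, 230, 239, 136, 35, 234, 153, 156, 138, 101] = dd e6 ef 88 23 ea 99 9c 8a 65 is 10 bytes > B = 6, so hash it first: H(key) = 06 6b, then zero-pad to 6 bytes: K' = 06 6b 00 00 00 00.
XOR each byte with 0x5c: 06⊕5c=5a, 6b⊕5c=37, 00⊕5c=5c, 00⊕5c=5c, 00⊕5c=5c, 00⊕5c=5c.

5a375c5c5c5c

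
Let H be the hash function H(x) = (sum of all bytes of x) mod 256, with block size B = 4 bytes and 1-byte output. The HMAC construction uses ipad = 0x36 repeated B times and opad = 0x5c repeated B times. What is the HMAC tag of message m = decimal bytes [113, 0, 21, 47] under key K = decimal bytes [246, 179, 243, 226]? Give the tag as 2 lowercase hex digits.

Key decimal bytes [246, 179, 243, 226] = f6 b3 f3 e2 is exactly B = 4 bytes: K' = f6 b3 f3 e2.
K' ⊕ ipad = c0 85 c5 d4.  K' ⊕ opad = aa ef af be.
Inner input = (K'⊕ipad) ∥ m = c0 85 c5 d4 ∥ 71 00 15 2f.
Inner hash: sum = 192+133+197+212+113+0+21+47 = 915; mod 256 = 147 → 93.
Outer input = (K'⊕opad) ∥ inner = aa ef af be ∥ 93.
Outer hash (tag): sum = 170+239+175+190+147 = 921; mod 256 = 153 → 99.

99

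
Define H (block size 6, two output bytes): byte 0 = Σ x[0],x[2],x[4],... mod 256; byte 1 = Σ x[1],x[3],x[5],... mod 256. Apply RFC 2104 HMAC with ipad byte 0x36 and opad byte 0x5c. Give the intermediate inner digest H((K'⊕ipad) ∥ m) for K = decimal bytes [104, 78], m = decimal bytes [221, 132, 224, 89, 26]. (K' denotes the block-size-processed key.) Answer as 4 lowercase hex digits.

a1c1

Key decimal bytes [104, 78] = 68 4e is 2 bytes ≤ B = 6; zero-pad to 6 bytes: K' = 68 4e 00 00 00 00.
K' ⊕ ipad = 5e 78 36 36 36 36.
Inner input = 5e 78 36 36 36 36 ∥ dd 84 e0 59 1a.
Inner hash: even-index sum = 673 mod 256 = 161; odd-index sum = 449 mod 256 = 193 → a1 c1.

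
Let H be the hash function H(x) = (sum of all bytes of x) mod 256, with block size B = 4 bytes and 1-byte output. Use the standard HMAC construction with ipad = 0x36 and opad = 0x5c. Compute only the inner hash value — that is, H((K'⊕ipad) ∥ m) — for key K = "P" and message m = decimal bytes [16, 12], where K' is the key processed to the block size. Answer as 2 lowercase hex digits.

24

Key "P" = 50 is 1 byte ≤ B = 4; zero-pad to 4 bytes: K' = 50 00 00 00.
K' ⊕ ipad = 66 36 36 36.
Inner input = 66 36 36 36 ∥ 10 0c.
Inner hash: sum = 102+54+54+54+16+12 = 292; mod 256 = 36 → 24.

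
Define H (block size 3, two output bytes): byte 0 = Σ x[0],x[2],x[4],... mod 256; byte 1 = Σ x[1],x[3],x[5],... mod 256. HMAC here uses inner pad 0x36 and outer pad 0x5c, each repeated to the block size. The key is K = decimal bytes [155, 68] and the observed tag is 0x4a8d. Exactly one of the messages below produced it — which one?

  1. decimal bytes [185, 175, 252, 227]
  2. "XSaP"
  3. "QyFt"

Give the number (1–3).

1

Key decimal bytes [155, 68] = 9b 44 is 2 bytes ≤ B = 3; zero-pad to 3 bytes: K' = 9b 44 00.
K' ⊕ ipad = ad 72 36; K' ⊕ opad = c7 18 5c.
m1: inner = H(ad 72 36 b9 af fc e3) = 75 27; tag = H(c7 18 5c 75 27) = 4a8d ← matches
m2: inner = H(ad 72 36 58 53 61 50) = 86 2b; tag = H(c7 18 5c 86 2b) = 4e9e
m3: inner = H(ad 72 36 51 79 46 74) = d0 09; tag = H(c7 18 5c d0 09) = 2ce8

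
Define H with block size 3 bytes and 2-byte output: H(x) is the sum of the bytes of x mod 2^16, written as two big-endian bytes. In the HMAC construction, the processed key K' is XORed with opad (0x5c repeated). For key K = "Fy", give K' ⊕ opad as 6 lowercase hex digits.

1a255c

Key "Fy" = 46 79 is 2 bytes ≤ B = 3; zero-pad to 3 bytes: K' = 46 79 00.
XOR each byte with 0x5c: 46⊕5c=1a, 79⊕5c=25, 00⊕5c=5c.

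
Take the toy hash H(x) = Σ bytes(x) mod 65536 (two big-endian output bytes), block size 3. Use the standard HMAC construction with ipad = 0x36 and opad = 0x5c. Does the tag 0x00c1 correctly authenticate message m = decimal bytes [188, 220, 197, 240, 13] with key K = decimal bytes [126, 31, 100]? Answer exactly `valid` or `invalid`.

invalid

Key decimal bytes [126, 31, 100] = 7e 1f 64 is exactly B = 3 bytes: K' = 7e 1f 64.
K' ⊕ ipad = 48 29 52; K' ⊕ opad = 22 43 38.
Inner hash: sum = 72+41+82+188+220+197+240+13 = 1053 → 04 1d.
Outer hash (recomputed tag): sum = 34+67+56+4+29 = 190 → 00 be.
Recomputed tag = 00be; claimed = 00c1 → mismatch.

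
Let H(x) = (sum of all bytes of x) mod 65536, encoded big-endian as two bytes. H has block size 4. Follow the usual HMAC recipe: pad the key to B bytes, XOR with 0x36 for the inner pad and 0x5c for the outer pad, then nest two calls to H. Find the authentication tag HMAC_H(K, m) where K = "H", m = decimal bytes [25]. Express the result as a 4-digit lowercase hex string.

Key "H" = 48 is 1 byte ≤ B = 4; zero-pad to 4 bytes: K' = 48 00 00 00.
K' ⊕ ipad = 7e 36 36 36.  K' ⊕ opad = 14 5c 5c 5c.
Inner input = (K'⊕ipad) ∥ m = 7e 36 36 36 ∥ 19.
Inner hash: sum = 126+54+54+54+25 = 313 → 01 39.
Outer input = (K'⊕opad) ∥ inner = 14 5c 5c 5c ∥ 01 39.
Outer hash (tag): sum = 20+92+92+92+1+57 = 354 → 01 62.

0162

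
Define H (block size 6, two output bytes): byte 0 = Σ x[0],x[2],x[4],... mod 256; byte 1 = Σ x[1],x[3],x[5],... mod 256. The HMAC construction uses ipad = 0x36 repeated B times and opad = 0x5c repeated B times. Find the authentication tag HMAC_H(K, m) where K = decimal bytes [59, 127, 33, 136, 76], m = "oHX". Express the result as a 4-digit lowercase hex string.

59d8

Key decimal bytes [59, 127, 33, 136, 76] = 3b 7f 21 88 4c is 5 bytes ≤ B = 6; zero-pad to 6 bytes: K' = 3b 7f 21 88 4c 00.
K' ⊕ ipad = 0d 49 17 be 7a 36.  K' ⊕ opad = 67 23 7d d4 10 5c.
Inner input = (K'⊕ipad) ∥ m = 0d 49 17 be 7a 36 ∥ 6f 48 58.
Inner hash: even-index sum = 357 mod 256 = 101; odd-index sum = 389 mod 256 = 133 → 65 85.
Outer input = (K'⊕opad) ∥ inner = 67 23 7d d4 10 5c ∥ 65 85.
Outer hash (tag): even-index sum = 345 mod 256 = 89; odd-index sum = 472 mod 256 = 216 → 59 d8.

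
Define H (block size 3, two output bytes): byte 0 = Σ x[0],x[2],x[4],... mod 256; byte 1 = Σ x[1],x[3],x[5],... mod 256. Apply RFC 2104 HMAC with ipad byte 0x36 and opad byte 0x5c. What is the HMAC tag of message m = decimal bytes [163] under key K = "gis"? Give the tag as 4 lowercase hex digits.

6ccb

Key "gis" = 67 69 73 is exactly B = 3 bytes: K' = 67 69 73.
K' ⊕ ipad = 51 5f 45.  K' ⊕ opad = 3b 35 2f.
Inner input = (K'⊕ipad) ∥ m = 51 5f 45 ∥ a3.
Inner hash: even-index sum = 150 mod 256 = 150; odd-index sum = 258 mod 256 = 2 → 96 02.
Outer input = (K'⊕opad) ∥ inner = 3b 35 2f ∥ 96 02.
Outer hash (tag): even-index sum = 108 mod 256 = 108; odd-index sum = 203 mod 256 = 203 → 6c cb.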